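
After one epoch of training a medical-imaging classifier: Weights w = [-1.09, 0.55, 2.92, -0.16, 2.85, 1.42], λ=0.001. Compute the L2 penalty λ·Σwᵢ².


‖w‖₂² = (-1.09)² + (0.55)² + (2.92)² + (-0.16)² + (2.85)² + (1.42)²
     = 1.1881 + 0.3025 + 8.5264 + 0.0256 + 8.1225 + 2.0164
     = 20.1815
λ·‖w‖₂² = 0.001·20.1815 = 0.020182

0.020182


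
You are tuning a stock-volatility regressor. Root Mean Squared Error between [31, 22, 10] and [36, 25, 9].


MSE = 35/3 = 11.6667
RMSE = √(35/3) = 3.4157

3.4157


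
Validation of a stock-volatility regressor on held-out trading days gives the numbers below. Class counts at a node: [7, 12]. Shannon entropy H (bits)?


Probabilities: [7/19, 12/19] ≈ [0.3684, 0.6316]
H = -((7/19)·log₂(7/19) + (12/19)·log₂(12/19))
  = 0.9495 bits

0.9495 bits


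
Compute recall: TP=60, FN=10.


Recall = TP/(TP+FN)
= 60/(60+10)
= 60/70 = 85.71%

85.71%


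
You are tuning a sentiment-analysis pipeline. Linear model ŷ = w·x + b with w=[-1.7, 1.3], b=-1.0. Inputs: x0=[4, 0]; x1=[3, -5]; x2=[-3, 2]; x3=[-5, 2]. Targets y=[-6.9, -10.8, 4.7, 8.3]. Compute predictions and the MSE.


ŷ0 = (-1.7)·(4) + (1.3)·(0) - 1.0 = -7.8
ŷ1 = (-1.7)·(3) + (1.3)·(-5) - 1.0 = -12.6
ŷ2 = (-1.7)·(-3) + (1.3)·(2) - 1.0 = 6.7
ŷ3 = (-1.7)·(-5) + (1.3)·(2) - 1.0 = 10.1
errors² = [0.81, 3.24, 4.0, 3.24]
MSE = 11.2900/4 = 2.8225

2.8225


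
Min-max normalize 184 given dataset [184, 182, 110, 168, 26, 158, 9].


min=9, max=184
(184-9)/(184-9) = 175/175 = 1.0

1.0


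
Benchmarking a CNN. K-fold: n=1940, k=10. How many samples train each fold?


Fold size = 1940/10 = 194
Training per fold = 1940 - 194 = 1746

1746


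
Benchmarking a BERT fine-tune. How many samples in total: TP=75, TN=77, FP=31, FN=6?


Total = TP + TN + FP + FN
= 75 + 77 + 31 + 6
= 189
(Predicted positive: 106, predicted negative: 83)

189


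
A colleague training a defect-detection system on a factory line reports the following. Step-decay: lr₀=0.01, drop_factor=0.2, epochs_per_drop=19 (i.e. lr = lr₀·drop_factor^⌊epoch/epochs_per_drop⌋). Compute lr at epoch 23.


n_drops = ⌊23/19⌋ = 1
lr = 0.01·0.2^1 = 0.01·0.2 = 0.002

0.002


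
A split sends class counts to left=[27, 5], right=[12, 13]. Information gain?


Parent = [39, 18], H_parent = 0.8997
H_left = 0.6253 (n=32), H_right = 0.9988 (n=25)
H_children = (32/57)·0.6253 + (25/57)·0.9988 = 0.7891
IG = 0.8997 - 0.7891 = 0.1106

0.1106


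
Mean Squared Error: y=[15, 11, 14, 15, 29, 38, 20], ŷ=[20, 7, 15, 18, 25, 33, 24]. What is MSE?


Squared errors: (15-20)²=25, (11-7)²=16, (14-15)²=1, (15-18)²=9, (29-25)²=16, (38-33)²=25, (20-24)²=16
Sum = 108
MSE = 108/7 = 108/7

108/7


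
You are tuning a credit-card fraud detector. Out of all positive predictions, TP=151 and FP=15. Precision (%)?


Precision = TP/(TP+FP)
= 151/(151+15)
= 151/166 = 90.96%

90.96%


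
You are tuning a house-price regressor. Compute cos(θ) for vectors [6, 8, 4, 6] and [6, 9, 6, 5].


A·B = 6·6 + 8·9 + 4·6 + 6·5 = 162
‖A‖ = √152 = 12.3288, ‖B‖ = √178 = 13.3417
cos = 162/(√152·√178) = 162/√27056 = 0.9849

0.9849


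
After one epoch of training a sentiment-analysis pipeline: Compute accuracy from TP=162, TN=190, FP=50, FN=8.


Accuracy = (TP+TN)/(TP+TN+FP+FN)
= (162+190)/(410)
= 352/410 = 85.85%

85.85%


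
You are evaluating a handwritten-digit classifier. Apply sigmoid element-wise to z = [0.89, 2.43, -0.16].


σ(0.89) = 1/(1+e^-0.89) = 0.7089
σ(2.43) = 1/(1+e^-2.43) = 0.9191
σ(-0.16) = 1/(1+e^0.16) = 0.4601
result = [0.7089, 0.9191, 0.4601]

[0.7089, 0.9191, 0.4601]


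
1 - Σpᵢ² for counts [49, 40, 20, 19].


Probabilities: [49/128, 40/128, 20/128, 19/128] ≈ [0.3828, 0.3125, 0.1562, 0.1484]
Σpᵢ² = (2401 + 1600 + 400 + 361)/128² = 4762/16384
Gini = 1 - Σpᵢ² = 1 - 4762/16384 = 0.7094

0.7094


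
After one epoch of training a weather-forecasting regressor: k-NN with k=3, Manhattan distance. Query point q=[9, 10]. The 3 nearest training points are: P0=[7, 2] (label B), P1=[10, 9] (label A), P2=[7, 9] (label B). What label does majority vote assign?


d(q,P0) = 10  (label B)
d(q,P1) = 2  (label A)
d(q,P2) = 3  (label B)
Votes: A=1, B=2
Majority → B

B


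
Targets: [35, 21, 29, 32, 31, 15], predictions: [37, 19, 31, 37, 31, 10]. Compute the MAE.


Absolute errors: |35-37|=2, |21-19|=2, |29-31|=2, |32-37|=5, |31-31|=0, |15-10|=5
Sum = 16
MAE = 16/6 = 8/3

8/3


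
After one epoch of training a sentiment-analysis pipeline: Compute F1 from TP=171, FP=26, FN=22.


Precision = 171/197 = 0.868
Recall = 171/193 = 0.886
F1 = 2·P·R/(P+R) = 2·TP/(2·TP+FP+FN) = 342/(342+26+22) = 342/390 = 0.8769

0.8769


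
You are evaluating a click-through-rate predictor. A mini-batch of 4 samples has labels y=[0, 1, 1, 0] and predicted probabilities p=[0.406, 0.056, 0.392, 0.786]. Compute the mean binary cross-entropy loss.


L[0] = -ln(1-0.406) = -ln(0.594) = 0.5209
L[1] = -ln(0.056) = 2.8824
L[2] = -ln(0.392) = 0.9365
L[3] = -ln(1-0.786) = -ln(0.214) = 1.5418
mean = (0.5209 + 2.8824 + 0.9365 + 1.5418)/4 = 1.4704

1.4704


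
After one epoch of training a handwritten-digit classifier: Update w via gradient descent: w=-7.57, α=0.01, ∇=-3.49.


w_new = w - α·∇
= -7.57 - 0.01·-3.49
= -7.57 + 0.0349
= -7.5351

-7.5351


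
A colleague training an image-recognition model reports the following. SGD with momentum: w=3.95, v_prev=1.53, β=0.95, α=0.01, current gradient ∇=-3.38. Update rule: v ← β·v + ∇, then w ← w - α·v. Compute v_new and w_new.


v_new = 0.95·1.53 - 3.38 = 1.4535 - 3.38 = -1.9265
w_new = 3.95 - 0.01·-1.9265 = 3.95 + 0.019265 = 3.969265

v_new=-1.9265, w_new=3.969265


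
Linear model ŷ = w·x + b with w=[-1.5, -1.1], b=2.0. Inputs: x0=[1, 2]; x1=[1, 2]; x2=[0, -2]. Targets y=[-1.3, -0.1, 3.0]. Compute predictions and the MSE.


ŷ0 = (-1.5)·(1) + (-1.1)·(2) + 2.0 = -1.7
ŷ1 = (-1.5)·(1) + (-1.1)·(2) + 2.0 = -1.7
ŷ2 = (-1.5)·(0) + (-1.1)·(-2) + 2.0 = 4.2
errors² = [0.16, 2.56, 1.44]
MSE = 4.1600/3 = 1.3867

1.3867


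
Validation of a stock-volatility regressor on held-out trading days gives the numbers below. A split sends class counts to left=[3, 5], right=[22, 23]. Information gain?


Parent = [25, 28], H_parent = 0.9977
H_left = 0.9544 (n=8), H_right = 0.9996 (n=45)
H_children = (8/53)·0.9544 + (45/53)·0.9996 = 0.9928
IG = 0.9977 - 0.9928 = 0.0049

0.0049


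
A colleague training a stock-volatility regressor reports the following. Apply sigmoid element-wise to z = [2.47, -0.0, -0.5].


σ(2.47) = 1/(1+e^-2.47) = 0.922
σ(-0.0) = 1/(1+e^0.0) = 0.5
σ(-0.5) = 1/(1+e^0.5) = 0.3775
result = [0.922, 0.5, 0.3775]

[0.922, 0.5, 0.3775]


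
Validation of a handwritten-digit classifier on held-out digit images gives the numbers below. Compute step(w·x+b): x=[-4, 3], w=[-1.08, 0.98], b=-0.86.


z = (-4)·(-1.08) + (3)·(0.98) - 0.86
  = 6.4
step(z) = 1 (z≥0)

1


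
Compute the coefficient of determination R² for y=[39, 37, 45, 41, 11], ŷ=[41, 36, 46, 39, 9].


ȳ = 34.6
SS_res = Σ(y-ŷ)² = 14
SS_tot = Σ(y-ȳ)² = 731.2
R² = 1 - SS_res/SS_tot = 1 - 0.0191 = 0.9809

0.9809


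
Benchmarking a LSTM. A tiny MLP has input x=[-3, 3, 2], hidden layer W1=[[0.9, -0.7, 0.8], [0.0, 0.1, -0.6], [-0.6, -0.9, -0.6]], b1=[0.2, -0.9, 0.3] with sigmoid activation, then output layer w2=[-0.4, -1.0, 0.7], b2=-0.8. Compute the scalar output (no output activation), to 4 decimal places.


z1[0] = (0.9)·(-3) + (-0.7)·(3) + (0.8)·(2) + 0.2 = -3.0
z1[1] = (0.0)·(-3) + (0.1)·(3) + (-0.6)·(2) - 0.9 = -1.8
z1[2] = (-0.6)·(-3) + (-0.9)·(3) + (-0.6)·(2) + 0.3 = -1.8
h = sigmoid(z1) = [0.0474, 0.1419, 0.1419]
output = (-0.4)·(0.0474) + (-1.0)·(0.1419) + (0.7)·(0.1419) - 0.8 = -0.8615

-0.8615


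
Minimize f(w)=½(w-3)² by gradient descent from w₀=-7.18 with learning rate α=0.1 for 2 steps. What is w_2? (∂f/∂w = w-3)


step 1: grad = -7.18-3 = -10.18; w = -7.18 - 0.1·(-10.18) = -6.162
step 2: grad = -6.162-3 = -9.162; w = -6.162 - 0.1·(-9.162) = -5.2458

-5.2458


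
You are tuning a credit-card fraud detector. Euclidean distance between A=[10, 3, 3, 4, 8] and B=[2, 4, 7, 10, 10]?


d = √((10-2)² + (3-4)² + (3-7)² + (4-10)² + (8-10)²)
  = √(64 + 1 + 16 + 36 + 4)
  = √121 = 11.0

11.0


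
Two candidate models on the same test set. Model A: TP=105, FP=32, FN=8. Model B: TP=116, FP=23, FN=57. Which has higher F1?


Model A: P=105/137=0.7664, R=105/113=0.9292, F1=2PR/(P+R)=2TP/(2TP+FP+FN)=210/250=0.84
Model B: P=116/139=0.8345, R=116/173=0.6705, F1=2PR/(P+R)=2TP/(2TP+FP+FN)=232/312=0.7436
0.84 > 0.7436 → Model A

Model A


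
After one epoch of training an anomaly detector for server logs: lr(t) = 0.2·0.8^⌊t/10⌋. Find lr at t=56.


n_drops = ⌊56/10⌋ = 5
lr = 0.2·0.8^5 = 0.2·0.32768 = 0.065536

0.065536


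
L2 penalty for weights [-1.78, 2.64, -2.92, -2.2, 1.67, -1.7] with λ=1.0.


‖w‖₂² = (-1.78)² + (2.64)² + (-2.92)² + (-2.2)² + (1.67)² + (-1.7)²
     = 3.1684 + 6.9696 + 8.5264 + 4.84 + 2.7889 + 2.89
     = 29.1833
λ·‖w‖₂² = 1.0·29.1833 = 29.1833

29.1833


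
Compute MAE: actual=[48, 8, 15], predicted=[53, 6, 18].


Absolute errors: |48-53|=5, |8-6|=2, |15-18|=3
Sum = 10
MAE = 10/3 = 10/3

10/3


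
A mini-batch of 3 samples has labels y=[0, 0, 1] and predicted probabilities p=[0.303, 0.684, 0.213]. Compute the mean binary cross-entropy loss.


L[0] = -ln(1-0.303) = -ln(0.697) = 0.361
L[1] = -ln(1-0.684) = -ln(0.316) = 1.152
L[2] = -ln(0.213) = 1.5465
mean = (0.361 + 1.152 + 1.5465)/3 = 1.0198

1.0198


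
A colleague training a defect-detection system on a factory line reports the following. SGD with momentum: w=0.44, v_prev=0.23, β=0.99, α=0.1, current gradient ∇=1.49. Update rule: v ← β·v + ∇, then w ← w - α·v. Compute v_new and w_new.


v_new = 0.99·0.23 + 1.49 = 0.2277 + 1.49 = 1.7177
w_new = 0.44 - 0.1·1.7177 = 0.44 - 0.17177 = 0.26823

v_new=1.7177, w_new=0.26823


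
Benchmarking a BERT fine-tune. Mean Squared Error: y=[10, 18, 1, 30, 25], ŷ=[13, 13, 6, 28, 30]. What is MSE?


Squared errors: (10-13)²=9, (18-13)²=25, (1-6)²=25, (30-28)²=4, (25-30)²=25
Sum = 88
MSE = 88/5 = 88/5

88/5


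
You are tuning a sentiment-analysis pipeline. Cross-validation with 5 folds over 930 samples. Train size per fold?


Fold size = 930/5 = 186
Training per fold = 930 - 186 = 744

744


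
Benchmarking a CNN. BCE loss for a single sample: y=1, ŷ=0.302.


BCE = -[y·ln(p) + (1-y)·ln(1-p)]
= -1·ln(0.302) - 0
= -ln(0.302) = 1.1973

1.1973


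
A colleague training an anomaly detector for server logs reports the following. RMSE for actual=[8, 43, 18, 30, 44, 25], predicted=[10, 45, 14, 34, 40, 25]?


MSE = 56/6 = 9.3333
RMSE = √(56/6) = 3.0551

3.0551


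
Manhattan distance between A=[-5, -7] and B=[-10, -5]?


d = |-5+ 10| + |-7+ 5|
  = 5 + 2
  = 7

7


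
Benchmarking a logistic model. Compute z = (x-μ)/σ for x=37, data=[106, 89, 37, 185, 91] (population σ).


μ = 101.6, σ = 47.7895
z = (37 - 101.6)/47.7895 = -1.3518

-1.3518


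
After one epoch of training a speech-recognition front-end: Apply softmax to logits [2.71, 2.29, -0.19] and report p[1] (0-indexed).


Exponentials: e^2.71=15.0293, e^2.29=9.8749, e^-0.19=0.827
Sum = 25.7312
Softmax = [0.5841, 0.3838, 0.0321]
p[1] = 9.8749/25.7312 = 0.3838

0.3838


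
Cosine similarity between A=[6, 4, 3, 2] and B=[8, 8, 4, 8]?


A·B = 6·8 + 4·8 + 3·4 + 2·8 = 108
‖A‖ = √65 = 8.0623, ‖B‖ = √208 = 14.4222
cos = 108/(√65·√208) = 108/√13520 = 0.9288

0.9288


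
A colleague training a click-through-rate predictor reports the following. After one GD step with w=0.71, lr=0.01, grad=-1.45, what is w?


w_new = w - α·∇
= 0.71 - 0.01·-1.45
= 0.71 + 0.0145
= 0.7245

0.7245


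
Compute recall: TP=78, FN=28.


Recall = TP/(TP+FN)
= 78/(78+28)
= 78/106 = 73.58%

73.58%


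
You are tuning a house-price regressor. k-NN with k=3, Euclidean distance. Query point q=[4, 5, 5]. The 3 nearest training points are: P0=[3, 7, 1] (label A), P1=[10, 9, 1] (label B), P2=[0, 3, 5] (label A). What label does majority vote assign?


d(q,P0) = 4.5826  (label A)
d(q,P1) = 8.2462  (label B)
d(q,P2) = 4.4721  (label A)
Votes: A=2, B=1
Majority → A

A


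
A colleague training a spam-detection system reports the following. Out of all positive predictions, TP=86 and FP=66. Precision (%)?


Precision = TP/(TP+FP)
= 86/(86+66)
= 86/152 = 56.58%

56.58%


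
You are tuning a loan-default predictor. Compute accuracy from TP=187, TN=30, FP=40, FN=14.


Accuracy = (TP+TN)/(TP+TN+FP+FN)
= (187+30)/(271)
= 217/271 = 80.07%

80.07%


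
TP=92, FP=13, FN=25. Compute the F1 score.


Precision = 92/105 = 0.8762
Recall = 92/117 = 0.7863
F1 = 2·P·R/(P+R) = 2·TP/(2·TP+FP+FN) = 184/(184+13+25) = 184/222 = 0.8288

0.8288


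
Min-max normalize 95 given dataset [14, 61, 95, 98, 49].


min=14, max=98
(95-14)/(98-14) = 81/84 = 0.9643

0.9643


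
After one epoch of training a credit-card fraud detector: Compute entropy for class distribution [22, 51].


Probabilities: [22/73, 51/73] ≈ [0.3014, 0.6986]
H = -((22/73)·log₂(22/73) + (51/73)·log₂(51/73))
  = 0.883 bits

0.883 bits


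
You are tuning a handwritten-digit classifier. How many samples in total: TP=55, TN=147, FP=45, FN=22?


Total = TP + TN + FP + FN
= 55 + 147 + 45 + 22
= 269
(Predicted positive: 100, predicted negative: 169)

269


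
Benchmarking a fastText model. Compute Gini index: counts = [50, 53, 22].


Probabilities: [50/125, 53/125, 22/125] ≈ [0.4, 0.424, 0.176]
Σpᵢ² = (2500 + 2809 + 484)/125² = 5793/15625
Gini = 1 - Σpᵢ² = 1 - 5793/15625 = 0.6292

0.6292


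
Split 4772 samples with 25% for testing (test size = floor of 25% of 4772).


Test = ⌊4772·25/100⌋ = 1193
Train = 4772 - 1193 = 3579

Train: 3579, Test: 1193


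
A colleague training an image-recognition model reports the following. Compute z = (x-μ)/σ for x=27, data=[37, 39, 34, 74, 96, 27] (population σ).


μ = 51.1667, σ = 25.0294
z = (27 - 51.1667)/25.0294 = -0.9655

-0.9655


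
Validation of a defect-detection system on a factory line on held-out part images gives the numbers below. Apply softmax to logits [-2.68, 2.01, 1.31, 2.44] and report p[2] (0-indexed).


Exponentials: e^-2.68=0.0686, e^2.01=7.4633, e^1.31=3.7062, e^2.44=11.473
Sum = 22.7111
Softmax = [0.003, 0.3286, 0.1632, 0.5052]
p[2] = 3.7062/22.7111 = 0.1632

0.1632


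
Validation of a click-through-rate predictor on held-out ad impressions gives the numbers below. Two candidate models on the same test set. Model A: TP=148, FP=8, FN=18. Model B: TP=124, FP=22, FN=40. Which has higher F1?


Model A: P=148/156=0.9487, R=148/166=0.8916, F1=2PR/(P+R)=2TP/(2TP+FP+FN)=296/322=0.9193
Model B: P=124/146=0.8493, R=124/164=0.7561, F1=2PR/(P+R)=2TP/(2TP+FP+FN)=248/310=0.8
0.9193 > 0.8 → Model A

Model A


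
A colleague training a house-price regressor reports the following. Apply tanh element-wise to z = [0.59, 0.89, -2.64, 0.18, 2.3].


tanh(0.59) = 0.5299
tanh(0.89) = 0.7114
tanh(-2.64) = -0.9899
tanh(0.18) = 0.1781
tanh(2.3) = 0.9801
result = [0.5299, 0.7114, -0.9899, 0.1781, 0.9801]

[0.5299, 0.7114, -0.9899, 0.1781, 0.9801]


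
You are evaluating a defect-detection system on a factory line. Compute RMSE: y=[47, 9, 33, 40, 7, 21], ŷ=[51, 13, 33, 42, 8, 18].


MSE = 46/6 = 7.6667
RMSE = √(46/6) = 2.7689

2.7689


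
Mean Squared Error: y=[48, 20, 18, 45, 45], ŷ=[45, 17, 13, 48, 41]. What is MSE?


Squared errors: (48-45)²=9, (20-17)²=9, (18-13)²=25, (45-48)²=9, (45-41)²=16
Sum = 68
MSE = 68/5 = 68/5

68/5


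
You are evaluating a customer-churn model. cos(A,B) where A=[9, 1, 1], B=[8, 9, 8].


A·B = 9·8 + 1·9 + 1·8 = 89
‖A‖ = √83 = 9.1104, ‖B‖ = √209 = 14.4568
cos = 89/(√83·√209) = 89/√17347 = 0.6757

0.6757


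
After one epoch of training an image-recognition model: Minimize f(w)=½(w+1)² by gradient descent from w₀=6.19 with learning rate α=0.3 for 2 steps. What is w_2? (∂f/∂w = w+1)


step 1: grad = 6.19+1 = 7.19; w = 6.19 - 0.3·(7.19) = 4.033
step 2: grad = 4.033+1 = 5.033; w = 4.033 - 0.3·(5.033) = 2.5231

2.5231


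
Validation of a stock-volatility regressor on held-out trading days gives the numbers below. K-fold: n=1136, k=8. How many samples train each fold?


Fold size = 1136/8 = 142
Training per fold = 1136 - 142 = 994

994


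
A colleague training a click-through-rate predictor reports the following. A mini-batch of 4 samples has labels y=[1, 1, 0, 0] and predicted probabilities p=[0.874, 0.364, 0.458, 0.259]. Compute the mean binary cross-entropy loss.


L[0] = -ln(0.874) = 0.1347
L[1] = -ln(0.364) = 1.0106
L[2] = -ln(1-0.458) = -ln(0.542) = 0.6125
L[3] = -ln(1-0.259) = -ln(0.741) = 0.2998
mean = (0.1347 + 1.0106 + 0.6125 + 0.2998)/4 = 0.5144

0.5144


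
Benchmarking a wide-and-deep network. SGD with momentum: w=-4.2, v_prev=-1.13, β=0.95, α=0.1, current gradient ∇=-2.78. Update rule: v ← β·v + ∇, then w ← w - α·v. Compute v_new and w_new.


v_new = 0.95·-1.13 - 2.78 = -1.0735 - 2.78 = -3.8535
w_new = -4.2 - 0.1·-3.8535 = -4.2 + 0.38535 = -3.81465

v_new=-3.8535, w_new=-3.81465


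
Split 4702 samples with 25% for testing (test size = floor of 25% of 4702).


Test = ⌊4702·25/100⌋ = 1175
Train = 4702 - 1175 = 3527

Train: 3527, Test: 1175


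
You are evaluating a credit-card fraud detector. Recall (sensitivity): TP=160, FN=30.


Recall = TP/(TP+FN)
= 160/(160+30)
= 160/190 = 84.21%

84.21%


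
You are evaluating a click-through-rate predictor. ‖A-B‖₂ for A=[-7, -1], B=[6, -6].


d = √((-7-6)² + (-1+ 6)²)
  = √(169 + 25)
  = √194 = 13.9284

13.9284


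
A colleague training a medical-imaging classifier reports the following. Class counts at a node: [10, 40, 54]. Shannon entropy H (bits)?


Probabilities: [10/104, 40/104, 54/104] ≈ [0.0962, 0.3846, 0.5192]
H = -((10/104)·log₂(10/104) + (40/104)·log₂(40/104) + (54/104)·log₂(54/104))
  = 1.346 bits

1.346 bits


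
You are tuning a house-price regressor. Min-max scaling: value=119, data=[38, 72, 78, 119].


min=38, max=119
(119-38)/(119-38) = 81/81 = 1.0

1.0


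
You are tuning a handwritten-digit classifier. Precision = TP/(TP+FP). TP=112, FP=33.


Precision = TP/(TP+FP)
= 112/(112+33)
= 112/145 = 77.24%

77.24%


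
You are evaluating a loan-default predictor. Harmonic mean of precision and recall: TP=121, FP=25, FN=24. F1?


Precision = 121/146 = 0.8288
Recall = 121/145 = 0.8345
F1 = 2·P·R/(P+R) = 2·TP/(2·TP+FP+FN) = 242/(242+25+24) = 242/291 = 0.8316

0.8316


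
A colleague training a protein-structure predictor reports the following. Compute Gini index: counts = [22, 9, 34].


Probabilities: [22/65, 9/65, 34/65] ≈ [0.3385, 0.1385, 0.5231]
Σpᵢ² = (484 + 81 + 1156)/65² = 1721/4225
Gini = 1 - Σpᵢ² = 1 - 1721/4225 = 0.5927

0.5927


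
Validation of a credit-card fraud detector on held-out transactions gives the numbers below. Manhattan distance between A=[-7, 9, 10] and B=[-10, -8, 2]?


d = |-7+ 10| + |9+ 8| + |10-2|
  = 3 + 17 + 8
  = 28

28


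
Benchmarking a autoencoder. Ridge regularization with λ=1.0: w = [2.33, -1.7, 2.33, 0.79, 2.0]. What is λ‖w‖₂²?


‖w‖₂² = (2.33)² + (-1.7)² + (2.33)² + (0.79)² + (2.0)²
     = 5.4289 + 2.89 + 5.4289 + 0.6241 + 4
     = 18.3719
λ·‖w‖₂² = 1.0·18.3719 = 18.3719

18.3719


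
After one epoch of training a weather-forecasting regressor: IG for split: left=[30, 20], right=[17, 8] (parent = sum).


Parent = [47, 28], H_parent = 0.9532
H_left = 0.971 (n=50), H_right = 0.9044 (n=25)
H_children = (50/75)·0.971 + (25/75)·0.9044 = 0.9488
IG = 0.9532 - 0.9488 = 0.0044

0.0044


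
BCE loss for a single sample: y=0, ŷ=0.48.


BCE = -[y·ln(p) + (1-y)·ln(1-p)]
= -0 - 1·ln(1-0.48)
= -ln(0.52) = 0.6539

0.6539


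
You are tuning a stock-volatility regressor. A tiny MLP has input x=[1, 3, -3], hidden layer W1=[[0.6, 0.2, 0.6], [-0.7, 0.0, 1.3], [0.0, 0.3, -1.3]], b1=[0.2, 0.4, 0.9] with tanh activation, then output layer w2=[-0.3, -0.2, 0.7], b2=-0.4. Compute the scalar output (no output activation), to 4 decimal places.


z1[0] = (0.6)·(1) + (0.2)·(3) + (0.6)·(-3) + 0.2 = -0.4
z1[1] = (-0.7)·(1) + (0.0)·(3) + (1.3)·(-3) + 0.4 = -4.2
z1[2] = (0.0)·(1) + (0.3)·(3) + (-1.3)·(-3) + 0.9 = 5.7
h = tanh(z1) = [-0.3799, -0.9996, 1.0]
output = (-0.3)·(-0.3799) + (-0.2)·(-0.9996) + (0.7)·(1.0) - 0.4 = 0.6139

0.6139


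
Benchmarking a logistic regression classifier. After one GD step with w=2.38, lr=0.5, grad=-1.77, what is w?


w_new = w - α·∇
= 2.38 - 0.5·-1.77
= 2.38 + 0.885
= 3.265

3.265


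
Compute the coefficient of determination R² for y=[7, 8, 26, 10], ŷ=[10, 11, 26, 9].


ȳ = 12.75
SS_res = Σ(y-ŷ)² = 19
SS_tot = Σ(y-ȳ)² = 238.75
R² = 1 - SS_res/SS_tot = 1 - 0.0796 = 0.9204

0.9204


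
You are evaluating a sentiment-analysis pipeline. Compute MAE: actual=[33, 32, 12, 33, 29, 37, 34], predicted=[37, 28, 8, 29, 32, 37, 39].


Absolute errors: |33-37|=4, |32-28|=4, |12-8|=4, |33-29|=4, |29-32|=3, |37-37|=0, |34-39|=5
Sum = 24
MAE = 24/7 = 24/7

24/7


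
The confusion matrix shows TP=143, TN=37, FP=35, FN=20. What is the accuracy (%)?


Accuracy = (TP+TN)/(TP+TN+FP+FN)
= (143+37)/(235)
= 180/235 = 76.6%

76.6%


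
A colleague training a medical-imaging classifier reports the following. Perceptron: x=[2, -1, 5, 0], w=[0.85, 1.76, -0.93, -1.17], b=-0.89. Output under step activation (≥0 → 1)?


z = (2)·(0.85) + (-1)·(1.76) + (5)·(-0.93) + (0)·(-1.17) - 0.89
  = -5.6
step(z) = 0 (z<0)

0


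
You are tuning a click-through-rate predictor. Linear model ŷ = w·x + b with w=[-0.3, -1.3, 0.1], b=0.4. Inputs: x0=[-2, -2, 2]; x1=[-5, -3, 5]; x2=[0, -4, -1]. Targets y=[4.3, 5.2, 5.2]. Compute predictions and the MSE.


ŷ0 = (-0.3)·(-2) + (-1.3)·(-2) + (0.1)·(2) + 0.4 = 3.8
ŷ1 = (-0.3)·(-5) + (-1.3)·(-3) + (0.1)·(5) + 0.4 = 6.3
ŷ2 = (-0.3)·(0) + (-1.3)·(-4) + (0.1)·(-1) + 0.4 = 5.5
errors² = [0.25, 1.21, 0.09]
MSE = 1.5500/3 = 0.5167

0.5167


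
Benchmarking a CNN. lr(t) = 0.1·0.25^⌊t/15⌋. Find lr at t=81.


n_drops = ⌊81/15⌋ = 5
lr = 0.1·0.25^5 = 0.1·0.0009765625 = 0.00009765625

0.00009765625


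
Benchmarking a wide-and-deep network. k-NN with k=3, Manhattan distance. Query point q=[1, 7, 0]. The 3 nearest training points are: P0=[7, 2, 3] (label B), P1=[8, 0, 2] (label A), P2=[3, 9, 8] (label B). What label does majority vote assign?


d(q,P0) = 14  (label B)
d(q,P1) = 16  (label A)
d(q,P2) = 12  (label B)
Votes: A=1, B=2
Majority → B

B


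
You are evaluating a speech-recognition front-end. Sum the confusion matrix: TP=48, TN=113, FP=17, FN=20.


Total = TP + TN + FP + FN
= 48 + 113 + 17 + 20
= 198
(Predicted positive: 65, predicted negative: 133)

198


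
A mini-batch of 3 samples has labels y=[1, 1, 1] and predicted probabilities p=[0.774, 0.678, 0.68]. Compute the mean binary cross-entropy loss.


L[0] = -ln(0.774) = 0.2562
L[1] = -ln(0.678) = 0.3886
L[2] = -ln(0.68) = 0.3857
mean = (0.2562 + 0.3886 + 0.3857)/3 = 0.3435

0.3435


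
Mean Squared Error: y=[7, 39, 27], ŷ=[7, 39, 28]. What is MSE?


Squared errors: (7-7)²=0, (39-39)²=0, (27-28)²=1
Sum = 1
MSE = 1/3 = 1/3

1/3


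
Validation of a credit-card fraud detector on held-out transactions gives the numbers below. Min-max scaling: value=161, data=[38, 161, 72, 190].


min=38, max=190
(161-38)/(190-38) = 123/152 = 0.8092

0.8092


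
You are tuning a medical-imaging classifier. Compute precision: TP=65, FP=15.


Precision = TP/(TP+FP)
= 65/(65+15)
= 65/80 = 81.25%

81.25%


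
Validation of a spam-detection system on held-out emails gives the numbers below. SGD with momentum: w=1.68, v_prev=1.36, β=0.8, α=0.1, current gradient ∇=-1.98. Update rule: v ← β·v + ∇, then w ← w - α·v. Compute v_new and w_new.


v_new = 0.8·1.36 - 1.98 = 1.088 - 1.98 = -0.892
w_new = 1.68 - 0.1·-0.892 = 1.68 + 0.0892 = 1.7692

v_new=-0.892, w_new=1.7692


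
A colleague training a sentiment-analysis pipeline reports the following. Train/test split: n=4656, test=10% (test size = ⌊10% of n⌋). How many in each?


Test = ⌊4656·10/100⌋ = 465
Train = 4656 - 465 = 4191

Train: 4191, Test: 465


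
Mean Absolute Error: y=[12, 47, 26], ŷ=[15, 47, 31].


Absolute errors: |12-15|=3, |47-47|=0, |26-31|=5
Sum = 8
MAE = 8/3 = 8/3

8/3


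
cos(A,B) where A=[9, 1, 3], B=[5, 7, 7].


A·B = 9·5 + 1·7 + 3·7 = 73
‖A‖ = √91 = 9.5394, ‖B‖ = √123 = 11.0905
cos = 73/(√91·√123) = 73/√11193 = 0.69

0.69


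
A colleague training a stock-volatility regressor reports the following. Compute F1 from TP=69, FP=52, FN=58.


Precision = 69/121 = 0.5702
Recall = 69/127 = 0.5433
F1 = 2·P·R/(P+R) = 2·TP/(2·TP+FP+FN) = 138/(138+52+58) = 138/248 = 0.5565

0.5565


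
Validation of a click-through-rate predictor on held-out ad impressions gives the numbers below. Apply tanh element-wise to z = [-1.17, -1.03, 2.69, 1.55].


tanh(-1.17) = -0.8243
tanh(-1.03) = -0.7739
tanh(2.69) = 0.9908
tanh(1.55) = 0.9138
result = [-0.8243, -0.7739, 0.9908, 0.9138]

[-0.8243, -0.7739, 0.9908, 0.9138]


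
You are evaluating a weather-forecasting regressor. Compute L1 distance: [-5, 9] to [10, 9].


d = |-5-10| + |9-9|
  = 15 + 0
  = 15

15


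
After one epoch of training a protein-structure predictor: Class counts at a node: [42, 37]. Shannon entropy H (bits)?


Probabilities: [42/79, 37/79] ≈ [0.5316, 0.4684]
H = -((42/79)·log₂(42/79) + (37/79)·log₂(37/79))
  = 0.9971 bits

0.9971 bits


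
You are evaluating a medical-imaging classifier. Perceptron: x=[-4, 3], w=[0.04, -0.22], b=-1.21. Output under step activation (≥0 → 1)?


z = (-4)·(0.04) + (3)·(-0.22) - 1.21
  = -2.03
step(z) = 0 (z<0)

0


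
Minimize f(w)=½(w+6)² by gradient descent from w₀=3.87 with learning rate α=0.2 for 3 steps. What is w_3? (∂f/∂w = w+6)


step 1: grad = 3.87+6 = 9.87; w = 3.87 - 0.2·(9.87) = 1.896
step 2: grad = 1.896+6 = 7.896; w = 1.896 - 0.2·(7.896) = 0.3168
step 3: grad = 0.3168+6 = 6.3168; w = 0.3168 - 0.2·(6.3168) = -0.94656

-0.94656


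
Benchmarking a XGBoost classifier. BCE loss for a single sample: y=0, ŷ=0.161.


BCE = -[y·ln(p) + (1-y)·ln(1-p)]
= -0 - 1·ln(1-0.161)
= -ln(0.839) = 0.1755

0.1755


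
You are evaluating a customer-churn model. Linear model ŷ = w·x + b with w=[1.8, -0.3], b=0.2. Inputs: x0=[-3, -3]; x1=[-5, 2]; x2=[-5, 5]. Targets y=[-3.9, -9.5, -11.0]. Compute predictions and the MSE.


ŷ0 = (1.8)·(-3) + (-0.3)·(-3) + 0.2 = -4.3
ŷ1 = (1.8)·(-5) + (-0.3)·(2) + 0.2 = -9.4
ŷ2 = (1.8)·(-5) + (-0.3)·(5) + 0.2 = -10.3
errors² = [0.16, 0.01, 0.49]
MSE = 0.6600/3 = 0.22

0.22


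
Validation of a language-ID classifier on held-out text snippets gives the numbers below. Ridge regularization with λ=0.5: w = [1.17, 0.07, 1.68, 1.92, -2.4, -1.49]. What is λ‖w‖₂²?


‖w‖₂² = (1.17)² + (0.07)² + (1.68)² + (1.92)² + (-2.4)² + (-1.49)²
     = 1.3689 + 0.0049 + 2.8224 + 3.6864 + 5.76 + 2.2201
     = 15.8627
λ·‖w‖₂² = 0.5·15.8627 = 7.93135

7.93135


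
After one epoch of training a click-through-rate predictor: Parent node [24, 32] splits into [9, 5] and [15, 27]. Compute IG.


Parent = [24, 32], H_parent = 0.9852
H_left = 0.9403 (n=14), H_right = 0.9403 (n=42)
H_children = (14/56)·0.9403 + (42/56)·0.9403 = 0.9403
IG = 0.9852 - 0.9403 = 0.0449

0.0449


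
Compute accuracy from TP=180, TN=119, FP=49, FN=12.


Accuracy = (TP+TN)/(TP+TN+FP+FN)
= (180+119)/(360)
= 299/360 = 83.06%

83.06%


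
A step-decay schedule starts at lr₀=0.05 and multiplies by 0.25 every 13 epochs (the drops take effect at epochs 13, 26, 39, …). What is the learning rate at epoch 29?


n_drops = ⌊29/13⌋ = 2
lr = 0.05·0.25^2 = 0.05·0.0625 = 0.003125

0.003125


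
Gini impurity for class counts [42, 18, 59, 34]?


Probabilities: [42/153, 18/153, 59/153, 34/153] ≈ [0.2745, 0.1176, 0.3856, 0.2222]
Σpᵢ² = (1764 + 324 + 3481 + 1156)/153² = 6725/23409
Gini = 1 - Σpᵢ² = 1 - 6725/23409 = 0.7127

0.7127


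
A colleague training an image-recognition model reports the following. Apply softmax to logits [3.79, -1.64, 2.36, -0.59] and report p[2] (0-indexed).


Exponentials: e^3.79=44.2564, e^-1.64=0.194, e^2.36=10.591, e^-0.59=0.5543
Sum = 55.5957
Softmax = [0.796, 0.0035, 0.1905, 0.01]
p[2] = 10.591/55.5957 = 0.1905

0.1905


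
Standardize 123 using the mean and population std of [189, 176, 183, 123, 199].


μ = 174, σ = 26.5932
z = (123 - 174)/26.5932 = -1.9178

-1.9178


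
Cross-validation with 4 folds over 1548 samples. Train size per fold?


Fold size = 1548/4 = 387
Training per fold = 1548 - 387 = 1161

1161


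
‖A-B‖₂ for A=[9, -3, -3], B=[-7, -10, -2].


d = √((9+ 7)² + (-3+ 10)² + (-3+ 2)²)
  = √(256 + 49 + 1)
  = √306 = 17.4929

17.4929


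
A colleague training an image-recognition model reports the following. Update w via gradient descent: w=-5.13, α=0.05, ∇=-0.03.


w_new = w - α·∇
= -5.13 - 0.05·-0.03
= -5.13 + 0.0015
= -5.1285

-5.1285


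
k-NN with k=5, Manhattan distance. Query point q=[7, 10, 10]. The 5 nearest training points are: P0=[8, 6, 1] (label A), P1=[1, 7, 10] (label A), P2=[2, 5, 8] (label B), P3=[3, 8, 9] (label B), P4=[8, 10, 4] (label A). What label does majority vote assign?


d(q,P0) = 14  (label A)
d(q,P1) = 9  (label A)
d(q,P2) = 12  (label B)
d(q,P3) = 7  (label B)
d(q,P4) = 7  (label A)
Votes: A=3, B=2
Majority → A

A


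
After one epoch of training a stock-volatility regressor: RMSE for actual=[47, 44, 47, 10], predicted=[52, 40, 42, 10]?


MSE = 66/4 = 16.5
RMSE = √(66/4) = 4.062

4.062


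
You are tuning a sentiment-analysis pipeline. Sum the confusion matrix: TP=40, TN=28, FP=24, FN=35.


Total = TP + TN + FP + FN
= 40 + 28 + 24 + 35
= 127
(Predicted positive: 64, predicted negative: 63)

127


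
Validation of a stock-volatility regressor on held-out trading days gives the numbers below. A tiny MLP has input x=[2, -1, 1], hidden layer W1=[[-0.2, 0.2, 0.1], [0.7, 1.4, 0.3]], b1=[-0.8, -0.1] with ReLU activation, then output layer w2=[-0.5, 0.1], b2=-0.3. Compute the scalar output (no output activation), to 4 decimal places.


z1[0] = (-0.2)·(2) + (0.2)·(-1) + (0.1)·(1) - 0.8 = -1.3
z1[1] = (0.7)·(2) + (1.4)·(-1) + (0.3)·(1) - 0.1 = 0.2
h = ReLU(z1) = [0.0, 0.2]
output = (-0.5)·(0.0) + (0.1)·(0.2) - 0.3 = -0.28

-0.28


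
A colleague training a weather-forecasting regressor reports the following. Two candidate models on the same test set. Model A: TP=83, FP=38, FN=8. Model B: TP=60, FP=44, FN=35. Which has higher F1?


Model A: P=83/121=0.686, R=83/91=0.9121, F1=2PR/(P+R)=2TP/(2TP+FP+FN)=166/212=0.783
Model B: P=60/104=0.5769, R=60/95=0.6316, F1=2PR/(P+R)=2TP/(2TP+FP+FN)=120/199=0.603
0.783 > 0.603 → Model A

Model A


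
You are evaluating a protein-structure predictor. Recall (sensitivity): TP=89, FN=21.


Recall = TP/(TP+FN)
= 89/(89+21)
= 89/110 = 80.91%

80.91%


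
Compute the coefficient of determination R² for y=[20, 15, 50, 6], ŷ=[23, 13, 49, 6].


ȳ = 22.75
SS_res = Σ(y-ŷ)² = 14
SS_tot = Σ(y-ȳ)² = 1090.75
R² = 1 - SS_res/SS_tot = 1 - 0.0128 = 0.9872

0.9872


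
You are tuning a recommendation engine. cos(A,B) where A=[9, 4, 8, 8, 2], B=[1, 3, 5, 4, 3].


A·B = 9·1 + 4·3 + 8·5 + 8·4 + 2·3 = 99
‖A‖ = √229 = 15.1327, ‖B‖ = √60 = 7.746
cos = 99/(√229·√60) = 99/√13740 = 0.8446

0.8446


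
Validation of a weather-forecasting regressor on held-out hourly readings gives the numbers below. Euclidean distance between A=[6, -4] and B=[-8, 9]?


d = √((6+ 8)² + (-4-9)²)
  = √(196 + 169)
  = √365 = 19.105

19.105


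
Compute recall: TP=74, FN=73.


Recall = TP/(TP+FN)
= 74/(74+73)
= 74/147 = 50.34%

50.34%


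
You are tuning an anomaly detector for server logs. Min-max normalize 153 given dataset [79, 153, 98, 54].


min=54, max=153
(153-54)/(153-54) = 99/99 = 1.0

1.0


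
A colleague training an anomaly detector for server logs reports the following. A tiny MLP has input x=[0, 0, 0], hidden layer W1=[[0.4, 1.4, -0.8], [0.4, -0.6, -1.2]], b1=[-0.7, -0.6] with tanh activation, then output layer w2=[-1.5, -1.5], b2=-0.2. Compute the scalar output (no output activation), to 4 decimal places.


z1[0] = (0.4)·(0) + (1.4)·(0) + (-0.8)·(0) - 0.7 = -0.7
z1[1] = (0.4)·(0) + (-0.6)·(0) + (-1.2)·(0) - 0.6 = -0.6
h = tanh(z1) = [-0.6044, -0.537]
output = (-1.5)·(-0.6044) + (-1.5)·(-0.537) - 0.2 = 1.5121

1.5121


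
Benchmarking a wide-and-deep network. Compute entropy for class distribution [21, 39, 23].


Probabilities: [21/83, 39/83, 23/83] ≈ [0.253, 0.4699, 0.2771]
H = -((21/83)·log₂(21/83) + (39/83)·log₂(39/83) + (23/83)·log₂(23/83))
  = 1.5267 bits

1.5267 bits


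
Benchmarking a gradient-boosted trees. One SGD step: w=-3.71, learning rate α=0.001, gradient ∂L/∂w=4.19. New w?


w_new = w - α·∇
= -3.71 - 0.001·4.19
= -3.71 - 0.00419
= -3.71419

-3.71419


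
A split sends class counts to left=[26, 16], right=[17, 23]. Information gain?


Parent = [43, 39], H_parent = 0.9983
H_left = 0.9587 (n=42), H_right = 0.9837 (n=40)
H_children = (42/82)·0.9587 + (40/82)·0.9837 = 0.9709
IG = 0.9983 - 0.9709 = 0.0274

0.0274


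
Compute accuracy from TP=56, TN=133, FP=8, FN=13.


Accuracy = (TP+TN)/(TP+TN+FP+FN)
= (56+133)/(210)
= 189/210 = 90.0%

90.0%


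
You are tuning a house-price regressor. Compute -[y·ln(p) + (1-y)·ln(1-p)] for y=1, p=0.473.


BCE = -[y·ln(p) + (1-y)·ln(1-p)]
= -1·ln(0.473) - 0
= -ln(0.473) = 0.7487

0.7487


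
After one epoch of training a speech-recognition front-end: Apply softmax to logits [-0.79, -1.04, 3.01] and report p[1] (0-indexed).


Exponentials: e^-0.79=0.4538, e^-1.04=0.3535, e^3.01=20.2874
Sum = 21.0947
Softmax = [0.0215, 0.0168, 0.9617]
p[1] = 0.3535/21.0947 = 0.0168

0.0168


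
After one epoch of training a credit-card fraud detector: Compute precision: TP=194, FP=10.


Precision = TP/(TP+FP)
= 194/(194+10)
= 194/204 = 95.1%

95.1%


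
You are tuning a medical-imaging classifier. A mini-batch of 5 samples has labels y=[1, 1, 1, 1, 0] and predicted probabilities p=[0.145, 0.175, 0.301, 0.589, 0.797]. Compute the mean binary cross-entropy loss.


L[0] = -ln(0.145) = 1.931
L[1] = -ln(0.175) = 1.743
L[2] = -ln(0.301) = 1.2006
L[3] = -ln(0.589) = 0.5293
L[4] = -ln(1-0.797) = -ln(0.203) = 1.5945
mean = (1.931 + 1.743 + 1.2006 + 0.5293 + 1.5945)/5 = 1.3997

1.3997


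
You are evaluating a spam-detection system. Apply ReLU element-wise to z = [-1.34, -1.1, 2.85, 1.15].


ReLU(-1.34) = max(0, -1.34) = 0.0
ReLU(-1.1) = max(0, -1.1) = 0.0
ReLU(2.85) = max(0, 2.85) = 2.85
ReLU(1.15) = max(0, 1.15) = 1.15
result = [0.0, 0.0, 2.85, 1.15]

[0.0, 0.0, 2.85, 1.15]


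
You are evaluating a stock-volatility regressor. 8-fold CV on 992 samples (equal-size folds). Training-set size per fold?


Fold size = 992/8 = 124
Training per fold = 992 - 124 = 868

868


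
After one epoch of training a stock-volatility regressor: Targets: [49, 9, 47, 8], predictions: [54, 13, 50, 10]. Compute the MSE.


Squared errors: (49-54)²=25, (9-13)²=16, (47-50)²=9, (8-10)²=4
Sum = 54
MSE = 54/4 = 27/2

27/2


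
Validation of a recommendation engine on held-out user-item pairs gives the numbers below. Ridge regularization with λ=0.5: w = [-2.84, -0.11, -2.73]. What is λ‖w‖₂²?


‖w‖₂² = (-2.84)² + (-0.11)² + (-2.73)²
     = 8.0656 + 0.0121 + 7.4529
     = 15.5306
λ·‖w‖₂² = 0.5·15.5306 = 7.7653

7.7653


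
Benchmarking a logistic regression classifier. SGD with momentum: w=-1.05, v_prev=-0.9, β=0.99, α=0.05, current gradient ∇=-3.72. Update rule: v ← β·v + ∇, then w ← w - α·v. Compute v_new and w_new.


v_new = 0.99·-0.9 - 3.72 = -0.891 - 3.72 = -4.611
w_new = -1.05 - 0.05·-4.611 = -1.05 + 0.23055 = -0.81945

v_new=-4.611, w_new=-0.81945


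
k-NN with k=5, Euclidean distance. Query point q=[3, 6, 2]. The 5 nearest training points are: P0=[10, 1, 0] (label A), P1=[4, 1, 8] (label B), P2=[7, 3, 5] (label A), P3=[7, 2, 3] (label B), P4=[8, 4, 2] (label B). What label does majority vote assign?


d(q,P0) = 8.8318  (label A)
d(q,P1) = 7.874  (label B)
d(q,P2) = 5.831  (label A)
d(q,P3) = 5.7446  (label B)
d(q,P4) = 5.3852  (label B)
Votes: A=2, B=3
Majority → B

B


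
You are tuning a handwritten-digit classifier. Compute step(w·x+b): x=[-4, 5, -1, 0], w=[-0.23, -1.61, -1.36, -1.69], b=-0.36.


z = (-4)·(-0.23) + (5)·(-1.61) + (-1)·(-1.36) + (0)·(-1.69) - 0.36
  = -6.13
step(z) = 0 (z<0)

0


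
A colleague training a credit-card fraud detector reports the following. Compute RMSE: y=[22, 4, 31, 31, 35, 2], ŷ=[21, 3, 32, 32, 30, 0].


MSE = 33/6 = 5.5
RMSE = √(33/6) = 2.3452

2.3452


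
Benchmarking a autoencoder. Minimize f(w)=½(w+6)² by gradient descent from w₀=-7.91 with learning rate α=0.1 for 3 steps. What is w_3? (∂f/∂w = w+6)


step 1: grad = -7.91+6 = -1.91; w = -7.91 - 0.1·(-1.91) = -7.719
step 2: grad = -7.719+6 = -1.719; w = -7.719 - 0.1·(-1.719) = -7.5471
step 3: grad = -7.5471+6 = -1.5471; w = -7.5471 - 0.1·(-1.5471) = -7.39239

-7.39239


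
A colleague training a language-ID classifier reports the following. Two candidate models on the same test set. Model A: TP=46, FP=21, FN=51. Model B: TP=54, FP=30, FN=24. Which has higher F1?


Model A: P=46/67=0.6866, R=46/97=0.4742, F1=2PR/(P+R)=2TP/(2TP+FP+FN)=92/164=0.561
Model B: P=54/84=0.6429, R=54/78=0.6923, F1=2PR/(P+R)=2TP/(2TP+FP+FN)=108/162=0.6667
0.561 < 0.6667 → Model B

Model B


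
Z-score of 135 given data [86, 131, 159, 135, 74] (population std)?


μ = 117, σ = 31.9186
z = (135 - 117)/31.9186 = 0.5639

0.5639


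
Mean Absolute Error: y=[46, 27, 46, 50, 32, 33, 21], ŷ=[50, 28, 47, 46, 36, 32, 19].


Absolute errors: |46-50|=4, |27-28|=1, |46-47|=1, |50-46|=4, |32-36|=4, |33-32|=1, |21-19|=2
Sum = 17
MAE = 17/7 = 17/7

17/7


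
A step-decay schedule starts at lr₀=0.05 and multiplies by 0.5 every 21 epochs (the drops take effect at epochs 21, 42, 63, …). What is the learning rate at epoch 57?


n_drops = ⌊57/21⌋ = 2
lr = 0.05·0.5^2 = 0.05·0.25 = 0.0125

0.0125


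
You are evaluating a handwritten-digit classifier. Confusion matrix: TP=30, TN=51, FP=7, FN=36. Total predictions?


Total = TP + TN + FP + FN
= 30 + 51 + 7 + 36
= 124
(Predicted positive: 37, predicted negative: 87)

124


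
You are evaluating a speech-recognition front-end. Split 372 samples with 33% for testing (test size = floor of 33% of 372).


Test = ⌊372·33/100⌋ = 122
Train = 372 - 122 = 250

Train: 250, Test: 122


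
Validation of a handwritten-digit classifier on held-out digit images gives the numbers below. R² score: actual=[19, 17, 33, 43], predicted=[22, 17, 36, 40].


ȳ = 28
SS_res = Σ(y-ŷ)² = 27
SS_tot = Σ(y-ȳ)² = 452
R² = 1 - SS_res/SS_tot = 1 - 0.0597 = 0.9403

0.9403


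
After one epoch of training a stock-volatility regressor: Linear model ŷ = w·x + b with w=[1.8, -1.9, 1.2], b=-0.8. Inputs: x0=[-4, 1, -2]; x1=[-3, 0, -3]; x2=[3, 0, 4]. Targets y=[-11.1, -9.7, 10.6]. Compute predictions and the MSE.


ŷ0 = (1.8)·(-4) + (-1.9)·(1) + (1.2)·(-2) - 0.8 = -12.3
ŷ1 = (1.8)·(-3) + (-1.9)·(0) + (1.2)·(-3) - 0.8 = -9.8
ŷ2 = (1.8)·(3) + (-1.9)·(0) + (1.2)·(4) - 0.8 = 9.4
errors² = [1.44, 0.01, 1.44]
MSE = 2.8900/3 = 0.9633

0.9633
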